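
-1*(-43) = 43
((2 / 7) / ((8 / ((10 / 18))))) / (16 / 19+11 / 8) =190 / 21231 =0.01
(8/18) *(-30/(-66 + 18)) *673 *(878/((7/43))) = 63521105/63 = 1008271.51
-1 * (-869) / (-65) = -869 / 65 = -13.37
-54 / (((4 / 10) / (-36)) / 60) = 291600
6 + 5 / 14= 89 / 14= 6.36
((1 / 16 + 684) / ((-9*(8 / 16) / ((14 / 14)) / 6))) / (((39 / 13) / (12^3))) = -525360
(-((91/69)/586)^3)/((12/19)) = -14317849/793270613598048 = -0.00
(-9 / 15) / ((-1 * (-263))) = -3 / 1315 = -0.00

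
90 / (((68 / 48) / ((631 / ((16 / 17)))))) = 85185 / 2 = 42592.50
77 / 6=12.83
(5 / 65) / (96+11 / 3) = 3 / 3887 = 0.00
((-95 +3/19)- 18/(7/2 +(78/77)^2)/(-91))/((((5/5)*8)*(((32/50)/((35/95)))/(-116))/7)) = 22322444558225/4030048048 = 5539.00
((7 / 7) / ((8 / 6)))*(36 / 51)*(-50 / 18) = -25 / 17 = -1.47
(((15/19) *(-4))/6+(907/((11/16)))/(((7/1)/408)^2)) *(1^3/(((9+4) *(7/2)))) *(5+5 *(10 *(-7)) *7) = -224445036165780/931931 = -240838684.59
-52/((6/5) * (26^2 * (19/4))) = -10/741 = -0.01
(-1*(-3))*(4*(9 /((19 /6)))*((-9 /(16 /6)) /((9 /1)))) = -243 /19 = -12.79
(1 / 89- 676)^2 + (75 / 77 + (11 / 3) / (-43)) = 35953423316465 / 78679293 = 456961.70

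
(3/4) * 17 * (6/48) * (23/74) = 1173/2368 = 0.50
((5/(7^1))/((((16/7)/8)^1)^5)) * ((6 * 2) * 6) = 108045/4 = 27011.25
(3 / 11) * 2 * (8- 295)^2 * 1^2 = 44928.55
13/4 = 3.25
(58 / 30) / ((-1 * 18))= -29 / 270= -0.11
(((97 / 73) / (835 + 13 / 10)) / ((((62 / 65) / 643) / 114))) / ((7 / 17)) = 296.53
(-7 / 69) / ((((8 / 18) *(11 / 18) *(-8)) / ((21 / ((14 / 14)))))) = 3969 / 4048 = 0.98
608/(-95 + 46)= -608/49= -12.41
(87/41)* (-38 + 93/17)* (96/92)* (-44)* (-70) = -3556365120/16031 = -221843.00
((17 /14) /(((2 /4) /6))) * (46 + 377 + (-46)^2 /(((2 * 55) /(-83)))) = -6583998 /385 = -17101.29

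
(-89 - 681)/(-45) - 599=-5237/9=-581.89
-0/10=0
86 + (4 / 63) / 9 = 48766 / 567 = 86.01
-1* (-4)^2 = -16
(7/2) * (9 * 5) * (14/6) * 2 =735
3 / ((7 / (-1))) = -3 / 7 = -0.43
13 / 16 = 0.81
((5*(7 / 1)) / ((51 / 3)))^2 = 1225 / 289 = 4.24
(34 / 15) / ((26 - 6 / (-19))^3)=116603 / 937500000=0.00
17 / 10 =1.70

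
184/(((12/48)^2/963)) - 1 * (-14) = 2835086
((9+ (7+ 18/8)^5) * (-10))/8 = -346765865/4096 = -84659.64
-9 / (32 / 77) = -21.66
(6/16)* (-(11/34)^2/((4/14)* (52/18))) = -22869/480896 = -0.05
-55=-55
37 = 37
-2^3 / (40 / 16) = -16 / 5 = -3.20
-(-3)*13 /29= 39 /29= 1.34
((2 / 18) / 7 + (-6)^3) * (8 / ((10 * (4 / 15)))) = -13607 / 21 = -647.95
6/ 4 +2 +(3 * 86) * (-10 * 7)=-36113/ 2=-18056.50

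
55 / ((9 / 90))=550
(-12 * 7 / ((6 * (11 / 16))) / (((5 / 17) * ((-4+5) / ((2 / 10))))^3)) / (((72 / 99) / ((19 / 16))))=-653429 / 62500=-10.45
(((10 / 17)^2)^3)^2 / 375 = 8000000000 / 1747866711689283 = 0.00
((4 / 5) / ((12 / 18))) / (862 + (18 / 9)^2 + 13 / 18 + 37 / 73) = 7884 / 5697695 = 0.00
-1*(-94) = 94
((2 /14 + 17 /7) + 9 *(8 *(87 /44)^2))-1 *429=-245523 /1694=-144.94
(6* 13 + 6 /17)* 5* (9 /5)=11988 /17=705.18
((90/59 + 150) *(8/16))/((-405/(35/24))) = -5215/19116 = -0.27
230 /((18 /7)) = 89.44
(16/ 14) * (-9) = -72/ 7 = -10.29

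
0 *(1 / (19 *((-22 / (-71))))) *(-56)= 0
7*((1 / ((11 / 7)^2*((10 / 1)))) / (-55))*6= -1029 / 33275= -0.03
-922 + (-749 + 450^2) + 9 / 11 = 2209128 / 11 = 200829.82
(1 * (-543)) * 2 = -1086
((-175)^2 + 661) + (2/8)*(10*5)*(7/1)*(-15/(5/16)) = 27086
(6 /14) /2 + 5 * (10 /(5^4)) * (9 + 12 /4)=411 /350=1.17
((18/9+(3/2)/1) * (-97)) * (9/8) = -381.94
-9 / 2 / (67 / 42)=-2.82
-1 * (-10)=10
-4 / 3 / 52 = -0.03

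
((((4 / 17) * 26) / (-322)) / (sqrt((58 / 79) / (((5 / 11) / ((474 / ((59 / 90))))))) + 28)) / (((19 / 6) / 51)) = 27612 / 1237147 - 702 * sqrt(112926) / 8660029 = -0.00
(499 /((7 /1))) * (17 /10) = 8483 /70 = 121.19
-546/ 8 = -273/ 4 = -68.25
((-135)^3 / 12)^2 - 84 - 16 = 672605014025 / 16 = 42037813376.56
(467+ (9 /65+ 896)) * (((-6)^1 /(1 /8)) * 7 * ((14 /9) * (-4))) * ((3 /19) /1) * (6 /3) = 1111448576 /1235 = 899958.36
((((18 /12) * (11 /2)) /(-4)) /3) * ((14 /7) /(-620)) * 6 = 33 /2480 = 0.01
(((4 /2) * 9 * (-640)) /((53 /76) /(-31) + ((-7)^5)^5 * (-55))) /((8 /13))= -44104320 /173775671736056571846571007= -0.00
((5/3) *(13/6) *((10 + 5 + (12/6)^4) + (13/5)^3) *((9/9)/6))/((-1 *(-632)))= 3289/71100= 0.05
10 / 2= 5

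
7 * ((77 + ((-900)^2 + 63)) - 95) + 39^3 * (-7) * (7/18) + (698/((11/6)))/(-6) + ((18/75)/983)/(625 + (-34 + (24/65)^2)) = 5508772.05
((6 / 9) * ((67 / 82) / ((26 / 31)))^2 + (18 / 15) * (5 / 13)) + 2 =21097033 / 6818136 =3.09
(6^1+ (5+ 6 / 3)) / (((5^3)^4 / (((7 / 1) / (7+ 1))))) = 91 / 1953125000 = 0.00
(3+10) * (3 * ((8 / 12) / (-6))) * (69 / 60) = -299 / 60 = -4.98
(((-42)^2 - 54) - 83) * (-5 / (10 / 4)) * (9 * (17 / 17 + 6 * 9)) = -1610730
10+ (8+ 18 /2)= 27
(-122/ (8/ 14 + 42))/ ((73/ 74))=-31598/ 10877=-2.91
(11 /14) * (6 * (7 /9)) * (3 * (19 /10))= 209 /10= 20.90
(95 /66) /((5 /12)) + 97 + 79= 1974 /11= 179.45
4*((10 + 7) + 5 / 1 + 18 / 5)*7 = 3584 / 5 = 716.80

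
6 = 6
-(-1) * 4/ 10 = 2/ 5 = 0.40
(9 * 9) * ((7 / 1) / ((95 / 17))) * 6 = 57834 / 95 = 608.78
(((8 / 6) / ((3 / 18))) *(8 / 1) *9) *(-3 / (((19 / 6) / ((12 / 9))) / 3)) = -41472 / 19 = -2182.74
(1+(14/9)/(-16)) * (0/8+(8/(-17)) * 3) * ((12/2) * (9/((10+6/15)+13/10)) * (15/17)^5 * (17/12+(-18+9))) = 23.86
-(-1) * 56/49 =1.14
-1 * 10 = -10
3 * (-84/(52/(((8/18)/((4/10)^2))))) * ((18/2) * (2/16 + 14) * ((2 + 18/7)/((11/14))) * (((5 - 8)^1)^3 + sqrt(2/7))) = 38442600/143 - 203400 * sqrt(14)/143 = 263507.32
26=26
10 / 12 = 5 / 6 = 0.83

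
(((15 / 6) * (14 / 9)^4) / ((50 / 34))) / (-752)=-40817 / 3083670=-0.01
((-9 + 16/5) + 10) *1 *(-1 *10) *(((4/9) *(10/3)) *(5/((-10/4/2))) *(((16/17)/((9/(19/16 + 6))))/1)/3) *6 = 515200/1377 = 374.15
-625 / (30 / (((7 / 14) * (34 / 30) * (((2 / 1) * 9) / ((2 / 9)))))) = -3825 / 4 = -956.25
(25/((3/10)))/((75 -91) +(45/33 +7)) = -10.91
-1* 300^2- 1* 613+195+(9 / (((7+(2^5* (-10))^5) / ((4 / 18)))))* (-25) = -303392463256967024 / 3355443199993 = -90418.00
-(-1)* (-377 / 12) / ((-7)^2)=-0.64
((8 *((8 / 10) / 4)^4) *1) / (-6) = -4 / 1875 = -0.00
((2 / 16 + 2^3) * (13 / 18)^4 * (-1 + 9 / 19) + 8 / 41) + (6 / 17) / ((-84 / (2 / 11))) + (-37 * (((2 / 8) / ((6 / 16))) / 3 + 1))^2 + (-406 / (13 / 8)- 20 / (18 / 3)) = 9968779640908939 / 5566349460672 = 1790.90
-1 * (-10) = 10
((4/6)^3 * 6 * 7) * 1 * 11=1232/9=136.89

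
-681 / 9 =-227 / 3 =-75.67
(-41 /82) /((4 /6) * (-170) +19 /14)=21 /4703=0.00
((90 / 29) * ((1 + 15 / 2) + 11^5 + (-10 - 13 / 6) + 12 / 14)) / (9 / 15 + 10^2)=507301800 / 102109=4968.24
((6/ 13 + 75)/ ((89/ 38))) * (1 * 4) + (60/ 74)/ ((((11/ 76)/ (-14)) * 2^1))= 42222864/ 470899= 89.66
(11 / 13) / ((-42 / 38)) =-209 / 273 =-0.77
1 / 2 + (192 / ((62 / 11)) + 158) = 11939 / 62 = 192.56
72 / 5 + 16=152 / 5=30.40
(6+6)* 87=1044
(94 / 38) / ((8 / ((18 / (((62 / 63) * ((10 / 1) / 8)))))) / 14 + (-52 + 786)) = 186543 / 55354619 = 0.00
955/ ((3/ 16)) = 15280/ 3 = 5093.33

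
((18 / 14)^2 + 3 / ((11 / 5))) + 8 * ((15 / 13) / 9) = 4.04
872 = 872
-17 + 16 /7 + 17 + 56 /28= 30 /7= 4.29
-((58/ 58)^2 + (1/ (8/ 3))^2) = -73/ 64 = -1.14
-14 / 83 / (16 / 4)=-7 / 166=-0.04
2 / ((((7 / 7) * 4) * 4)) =1 / 8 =0.12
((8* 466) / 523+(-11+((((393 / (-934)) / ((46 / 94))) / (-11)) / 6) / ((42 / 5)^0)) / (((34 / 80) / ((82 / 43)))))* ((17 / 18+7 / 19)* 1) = -427643012026474 / 7724183417973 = -55.36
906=906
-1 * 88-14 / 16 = -711 / 8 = -88.88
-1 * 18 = -18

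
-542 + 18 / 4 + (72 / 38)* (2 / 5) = -101981 / 190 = -536.74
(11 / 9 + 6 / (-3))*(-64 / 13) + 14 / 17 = 9254 / 1989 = 4.65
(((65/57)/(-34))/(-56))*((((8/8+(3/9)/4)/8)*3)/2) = 845/6945792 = 0.00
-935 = -935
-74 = -74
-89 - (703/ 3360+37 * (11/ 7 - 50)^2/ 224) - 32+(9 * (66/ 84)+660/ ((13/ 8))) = -102073613/ 1070160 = -95.38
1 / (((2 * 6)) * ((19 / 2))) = 1 / 114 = 0.01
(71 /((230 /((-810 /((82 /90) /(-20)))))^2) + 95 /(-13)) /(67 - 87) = -981023190269 /46240948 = -21215.46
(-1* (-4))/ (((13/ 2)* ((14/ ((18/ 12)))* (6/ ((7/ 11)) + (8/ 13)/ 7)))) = 0.01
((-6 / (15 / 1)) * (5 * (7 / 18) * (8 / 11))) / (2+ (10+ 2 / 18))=-56 / 1199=-0.05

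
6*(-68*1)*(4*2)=-3264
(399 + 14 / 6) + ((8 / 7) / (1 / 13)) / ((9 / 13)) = 26636 / 63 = 422.79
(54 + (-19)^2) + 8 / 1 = 423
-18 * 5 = -90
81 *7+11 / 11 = 568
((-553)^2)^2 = 93519144481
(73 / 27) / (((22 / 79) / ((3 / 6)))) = 5767 / 1188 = 4.85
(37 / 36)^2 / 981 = 1369 / 1271376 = 0.00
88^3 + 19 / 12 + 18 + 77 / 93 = 84505059 / 124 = 681492.41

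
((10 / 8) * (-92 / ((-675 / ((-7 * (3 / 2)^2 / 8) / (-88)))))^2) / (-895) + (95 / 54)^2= 500409533900399 / 161683568640000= 3.09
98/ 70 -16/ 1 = -73/ 5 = -14.60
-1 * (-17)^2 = -289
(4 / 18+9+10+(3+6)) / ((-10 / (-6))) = 254 / 15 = 16.93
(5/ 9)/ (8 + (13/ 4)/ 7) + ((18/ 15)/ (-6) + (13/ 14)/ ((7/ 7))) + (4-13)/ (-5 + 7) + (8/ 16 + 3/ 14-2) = -372641/ 74655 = -4.99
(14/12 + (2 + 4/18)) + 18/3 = 169/18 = 9.39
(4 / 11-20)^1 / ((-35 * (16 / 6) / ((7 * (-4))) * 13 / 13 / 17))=-5508 / 55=-100.15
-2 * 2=-4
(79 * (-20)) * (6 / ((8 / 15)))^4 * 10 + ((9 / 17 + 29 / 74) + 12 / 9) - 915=-15282366880841 / 60384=-253086361.96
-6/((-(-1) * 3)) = -2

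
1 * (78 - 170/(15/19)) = -412/3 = -137.33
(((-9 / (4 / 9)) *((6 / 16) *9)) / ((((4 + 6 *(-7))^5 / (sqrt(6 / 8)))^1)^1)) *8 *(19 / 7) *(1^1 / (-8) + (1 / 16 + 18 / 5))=618921 *sqrt(3) / 18682818560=0.00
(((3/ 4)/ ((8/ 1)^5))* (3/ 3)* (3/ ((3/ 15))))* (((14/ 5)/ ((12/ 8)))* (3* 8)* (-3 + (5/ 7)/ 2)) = -333/ 8192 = -0.04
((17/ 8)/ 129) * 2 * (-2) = -17/ 258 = -0.07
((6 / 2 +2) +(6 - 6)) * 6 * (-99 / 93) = -990 / 31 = -31.94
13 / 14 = 0.93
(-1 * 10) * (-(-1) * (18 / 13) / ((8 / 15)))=-675 / 26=-25.96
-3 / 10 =-0.30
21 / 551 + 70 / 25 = 2.84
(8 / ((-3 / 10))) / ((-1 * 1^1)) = 80 / 3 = 26.67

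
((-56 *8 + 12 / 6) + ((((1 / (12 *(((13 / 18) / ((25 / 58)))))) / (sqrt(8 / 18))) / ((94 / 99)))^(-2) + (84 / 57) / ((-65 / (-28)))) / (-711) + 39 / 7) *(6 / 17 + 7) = -268782496953947539 / 82954304748315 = -3240.13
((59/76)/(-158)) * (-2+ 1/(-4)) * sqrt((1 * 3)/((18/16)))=177 * sqrt(6)/24016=0.02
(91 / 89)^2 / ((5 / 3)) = 24843 / 39605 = 0.63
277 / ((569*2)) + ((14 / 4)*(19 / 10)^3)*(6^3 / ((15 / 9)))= 1106522141 / 355625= 3111.49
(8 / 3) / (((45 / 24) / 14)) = 19.91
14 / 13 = 1.08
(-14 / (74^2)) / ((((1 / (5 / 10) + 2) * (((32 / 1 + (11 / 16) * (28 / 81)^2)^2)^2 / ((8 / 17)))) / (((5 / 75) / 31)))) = -4323713773987629 / 7081384778819918335461423715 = -0.00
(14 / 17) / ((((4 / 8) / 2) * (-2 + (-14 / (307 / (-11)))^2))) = -2638972 / 1400647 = -1.88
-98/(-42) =7/3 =2.33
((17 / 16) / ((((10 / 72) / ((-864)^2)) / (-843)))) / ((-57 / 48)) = 385129230336 / 95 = 4053991898.27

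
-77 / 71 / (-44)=7 / 284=0.02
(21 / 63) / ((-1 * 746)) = -1 / 2238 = -0.00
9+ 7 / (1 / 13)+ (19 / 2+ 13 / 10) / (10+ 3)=6554 / 65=100.83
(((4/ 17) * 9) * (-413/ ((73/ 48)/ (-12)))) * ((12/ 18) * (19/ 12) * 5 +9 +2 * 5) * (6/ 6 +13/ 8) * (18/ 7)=1403420256/ 1241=1130878.53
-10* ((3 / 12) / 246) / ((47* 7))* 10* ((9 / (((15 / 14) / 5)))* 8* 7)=-1400 / 1927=-0.73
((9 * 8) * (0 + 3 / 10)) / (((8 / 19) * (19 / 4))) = 54 / 5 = 10.80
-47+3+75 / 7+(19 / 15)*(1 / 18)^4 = -33.29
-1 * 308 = -308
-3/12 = -1/4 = -0.25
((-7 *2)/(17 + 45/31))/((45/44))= -434/585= -0.74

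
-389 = -389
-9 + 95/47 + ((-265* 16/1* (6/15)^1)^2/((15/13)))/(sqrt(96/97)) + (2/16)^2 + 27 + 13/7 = 461001/21056 + 4674176* sqrt(582)/45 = 2505865.95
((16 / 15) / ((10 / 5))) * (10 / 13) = 16 / 39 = 0.41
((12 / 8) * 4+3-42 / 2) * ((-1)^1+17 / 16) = -3 / 4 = -0.75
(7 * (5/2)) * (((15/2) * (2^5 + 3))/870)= 1225/232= 5.28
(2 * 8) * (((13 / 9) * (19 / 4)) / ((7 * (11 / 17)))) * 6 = 33592 / 231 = 145.42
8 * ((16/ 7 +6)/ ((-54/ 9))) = -232/ 21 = -11.05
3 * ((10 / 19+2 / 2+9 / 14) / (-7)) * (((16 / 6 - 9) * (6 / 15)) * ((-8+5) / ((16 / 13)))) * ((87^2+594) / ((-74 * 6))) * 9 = 551075967 / 580160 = 949.87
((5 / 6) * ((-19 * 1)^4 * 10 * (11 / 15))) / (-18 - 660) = -7167655 / 6102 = -1174.64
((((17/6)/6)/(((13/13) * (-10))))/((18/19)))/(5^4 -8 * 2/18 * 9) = -323/3998160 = -0.00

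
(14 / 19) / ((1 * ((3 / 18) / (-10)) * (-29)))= 840 / 551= 1.52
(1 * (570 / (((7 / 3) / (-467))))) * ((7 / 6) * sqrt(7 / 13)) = -133095 * sqrt(91) / 13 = -97665.03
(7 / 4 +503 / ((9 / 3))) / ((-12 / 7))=-14231 / 144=-98.83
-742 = -742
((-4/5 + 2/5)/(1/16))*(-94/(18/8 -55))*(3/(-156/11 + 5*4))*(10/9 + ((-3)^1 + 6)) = -76516/3165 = -24.18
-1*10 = -10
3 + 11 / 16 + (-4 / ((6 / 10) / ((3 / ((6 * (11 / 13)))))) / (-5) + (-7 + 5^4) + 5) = 331307 / 528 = 627.48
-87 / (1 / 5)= -435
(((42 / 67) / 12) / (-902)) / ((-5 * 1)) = 7 / 604340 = 0.00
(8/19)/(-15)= -8/285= -0.03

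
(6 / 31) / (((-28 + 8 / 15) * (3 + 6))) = -5 / 6386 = -0.00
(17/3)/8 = 17/24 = 0.71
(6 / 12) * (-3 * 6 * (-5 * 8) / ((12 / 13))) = 390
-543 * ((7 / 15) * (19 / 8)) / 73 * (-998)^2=-5994201073 / 730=-8211234.35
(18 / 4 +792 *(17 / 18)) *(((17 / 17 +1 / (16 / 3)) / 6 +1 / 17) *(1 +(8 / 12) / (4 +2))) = 3152975 / 14688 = 214.66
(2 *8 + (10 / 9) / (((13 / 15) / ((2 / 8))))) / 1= 1273 / 78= 16.32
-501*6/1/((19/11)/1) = -33066/19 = -1740.32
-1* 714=-714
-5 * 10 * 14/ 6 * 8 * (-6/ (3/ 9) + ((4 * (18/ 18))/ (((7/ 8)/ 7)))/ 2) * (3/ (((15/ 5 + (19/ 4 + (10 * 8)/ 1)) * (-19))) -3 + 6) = 37324000/ 6669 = 5596.64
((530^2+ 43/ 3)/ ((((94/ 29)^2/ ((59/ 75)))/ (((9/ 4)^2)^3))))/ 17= 2469196817283933/ 15381708800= 160528.12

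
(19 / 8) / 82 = 19 / 656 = 0.03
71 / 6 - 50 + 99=365 / 6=60.83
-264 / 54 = -44 / 9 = -4.89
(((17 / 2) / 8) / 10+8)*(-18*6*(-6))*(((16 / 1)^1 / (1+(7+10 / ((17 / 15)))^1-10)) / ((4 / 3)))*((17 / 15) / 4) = 30361473 / 11600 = 2617.37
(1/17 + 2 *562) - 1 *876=248.06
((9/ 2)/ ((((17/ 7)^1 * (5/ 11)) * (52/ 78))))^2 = 4322241/ 115600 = 37.39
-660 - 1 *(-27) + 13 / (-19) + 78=-555.68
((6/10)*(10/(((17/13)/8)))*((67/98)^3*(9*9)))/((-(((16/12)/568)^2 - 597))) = 344844439775784/216685917258643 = 1.59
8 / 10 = 4 / 5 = 0.80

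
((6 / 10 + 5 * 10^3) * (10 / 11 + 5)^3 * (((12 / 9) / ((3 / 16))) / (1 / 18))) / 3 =15980099200 / 363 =44022311.85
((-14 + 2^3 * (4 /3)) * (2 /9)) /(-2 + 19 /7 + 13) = -35 /648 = -0.05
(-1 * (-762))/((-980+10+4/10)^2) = 3175/3917184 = 0.00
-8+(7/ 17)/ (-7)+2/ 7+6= -211/ 119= -1.77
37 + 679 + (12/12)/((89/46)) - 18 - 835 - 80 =-19267/89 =-216.48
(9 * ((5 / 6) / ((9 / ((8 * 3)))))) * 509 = 10180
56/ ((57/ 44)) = 2464/ 57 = 43.23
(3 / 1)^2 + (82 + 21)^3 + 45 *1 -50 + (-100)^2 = 1102731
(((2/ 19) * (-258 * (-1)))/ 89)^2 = 266256/ 2859481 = 0.09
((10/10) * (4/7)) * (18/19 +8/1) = 680/133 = 5.11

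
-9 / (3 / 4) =-12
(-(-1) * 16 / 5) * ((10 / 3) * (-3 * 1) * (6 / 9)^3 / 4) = -64 / 27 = -2.37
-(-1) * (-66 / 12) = -11 / 2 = -5.50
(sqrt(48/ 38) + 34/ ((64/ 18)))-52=-679/ 16 + 2*sqrt(114)/ 19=-41.31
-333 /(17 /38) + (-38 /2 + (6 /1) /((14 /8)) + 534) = -26885 /119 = -225.92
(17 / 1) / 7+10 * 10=102.43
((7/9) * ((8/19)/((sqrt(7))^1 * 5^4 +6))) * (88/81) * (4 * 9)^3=-1892352/51952441 +197120000 * sqrt(7)/51952441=10.00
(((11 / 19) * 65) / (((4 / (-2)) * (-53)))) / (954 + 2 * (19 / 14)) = 5005 / 13487758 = 0.00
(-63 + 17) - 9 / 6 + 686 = 1277 / 2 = 638.50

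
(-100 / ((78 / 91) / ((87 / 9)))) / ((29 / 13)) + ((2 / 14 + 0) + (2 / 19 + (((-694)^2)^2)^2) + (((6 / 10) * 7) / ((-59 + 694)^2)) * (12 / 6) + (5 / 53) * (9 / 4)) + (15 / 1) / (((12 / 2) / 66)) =27531078826745733860696523588205213 / 511619944500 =53811582450429146357675.91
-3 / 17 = -0.18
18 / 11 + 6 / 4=69 / 22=3.14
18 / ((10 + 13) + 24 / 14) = 126 / 173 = 0.73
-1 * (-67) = 67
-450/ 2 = -225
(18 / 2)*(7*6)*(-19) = -7182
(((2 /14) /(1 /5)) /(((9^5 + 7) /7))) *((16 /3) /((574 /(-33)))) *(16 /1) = -440 /1059317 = -0.00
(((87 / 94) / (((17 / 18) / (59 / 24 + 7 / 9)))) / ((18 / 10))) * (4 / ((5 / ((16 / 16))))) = 6757 / 4794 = 1.41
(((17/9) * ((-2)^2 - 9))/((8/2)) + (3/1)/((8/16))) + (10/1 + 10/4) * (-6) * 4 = -10669/36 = -296.36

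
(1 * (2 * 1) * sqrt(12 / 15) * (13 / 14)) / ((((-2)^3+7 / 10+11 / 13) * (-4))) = 169 * sqrt(5) / 5873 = 0.06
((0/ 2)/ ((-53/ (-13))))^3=0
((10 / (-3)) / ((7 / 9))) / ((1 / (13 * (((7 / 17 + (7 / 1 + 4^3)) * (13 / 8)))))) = -6465.32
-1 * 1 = -1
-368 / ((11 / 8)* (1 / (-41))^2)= -4948864 / 11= -449896.73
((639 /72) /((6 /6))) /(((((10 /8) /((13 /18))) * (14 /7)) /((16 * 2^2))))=7384 /45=164.09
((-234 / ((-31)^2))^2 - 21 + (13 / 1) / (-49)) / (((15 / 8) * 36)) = -1919251676 / 6109091415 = -0.31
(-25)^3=-15625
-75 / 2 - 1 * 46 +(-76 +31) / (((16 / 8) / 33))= -826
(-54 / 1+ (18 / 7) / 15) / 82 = -0.66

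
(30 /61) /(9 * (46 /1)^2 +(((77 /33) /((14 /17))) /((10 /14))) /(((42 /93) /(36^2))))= 25 /1546716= 0.00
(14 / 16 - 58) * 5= -2285 / 8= -285.62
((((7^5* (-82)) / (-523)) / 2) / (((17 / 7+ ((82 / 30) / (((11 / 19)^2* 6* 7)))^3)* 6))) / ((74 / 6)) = 152623644702762964500 / 20880411458323450751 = 7.31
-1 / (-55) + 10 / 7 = 557 / 385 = 1.45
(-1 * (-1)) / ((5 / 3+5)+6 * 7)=3 / 146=0.02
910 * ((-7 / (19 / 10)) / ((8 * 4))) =-15925 / 152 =-104.77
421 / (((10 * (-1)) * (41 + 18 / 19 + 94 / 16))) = -31996 / 36345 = -0.88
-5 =-5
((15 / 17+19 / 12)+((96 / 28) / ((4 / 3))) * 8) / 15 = 32897 / 21420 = 1.54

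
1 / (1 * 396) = 1 / 396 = 0.00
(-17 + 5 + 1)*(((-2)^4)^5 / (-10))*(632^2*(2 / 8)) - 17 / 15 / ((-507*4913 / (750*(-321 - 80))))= 84380592409311334 / 732615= 115177265561.46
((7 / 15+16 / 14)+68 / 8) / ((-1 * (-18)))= 2123 / 3780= 0.56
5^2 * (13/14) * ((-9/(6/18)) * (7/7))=-8775/14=-626.79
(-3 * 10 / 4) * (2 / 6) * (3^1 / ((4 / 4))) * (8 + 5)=-97.50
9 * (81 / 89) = 729 / 89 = 8.19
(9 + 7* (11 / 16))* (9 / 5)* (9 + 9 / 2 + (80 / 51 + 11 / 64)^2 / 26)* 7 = 26402047399 / 11141120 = 2369.78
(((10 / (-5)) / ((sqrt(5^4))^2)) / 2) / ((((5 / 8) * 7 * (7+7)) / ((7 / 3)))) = -0.00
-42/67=-0.63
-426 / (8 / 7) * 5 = -7455 / 4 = -1863.75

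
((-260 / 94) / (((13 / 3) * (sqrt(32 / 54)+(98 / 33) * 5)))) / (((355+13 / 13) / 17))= -6185025 / 3004916612+92565 * sqrt(3) / 1502458306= -0.00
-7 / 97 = -0.07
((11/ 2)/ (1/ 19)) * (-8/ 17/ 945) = -836/ 16065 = -0.05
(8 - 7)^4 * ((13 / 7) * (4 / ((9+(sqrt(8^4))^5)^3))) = 0.00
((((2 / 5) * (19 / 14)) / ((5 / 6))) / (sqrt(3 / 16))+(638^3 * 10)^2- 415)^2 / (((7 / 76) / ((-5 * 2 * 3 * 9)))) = -5716518247550736226998508773103496343663581448 / 42875- 240401384056075220113536 * sqrt(3) / 7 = -133329871662990932467612400000000000000000.00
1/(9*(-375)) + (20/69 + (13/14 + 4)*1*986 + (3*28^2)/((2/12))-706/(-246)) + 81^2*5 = 1153568262524/22278375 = 51779.73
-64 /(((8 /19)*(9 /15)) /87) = -22040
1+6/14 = 10/7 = 1.43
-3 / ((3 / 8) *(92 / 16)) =-32 / 23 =-1.39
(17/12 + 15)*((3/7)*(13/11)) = 2561/308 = 8.31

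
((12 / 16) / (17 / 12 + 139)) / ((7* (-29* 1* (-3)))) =3 / 342055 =0.00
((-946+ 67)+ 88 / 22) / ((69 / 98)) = -85750 / 69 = -1242.75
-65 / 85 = -0.76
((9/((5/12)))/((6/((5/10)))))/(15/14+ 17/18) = 567/635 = 0.89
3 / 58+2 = 119 / 58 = 2.05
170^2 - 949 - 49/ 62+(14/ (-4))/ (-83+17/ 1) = 114372475/ 4092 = 27950.26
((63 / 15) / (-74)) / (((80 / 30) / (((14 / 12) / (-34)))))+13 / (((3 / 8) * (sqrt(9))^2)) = 20937089 / 5434560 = 3.85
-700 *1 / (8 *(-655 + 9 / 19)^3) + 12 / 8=5769836213893 / 3846556675712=1.50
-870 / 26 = -435 / 13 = -33.46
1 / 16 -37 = -591 / 16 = -36.94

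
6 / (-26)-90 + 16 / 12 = -3467 / 39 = -88.90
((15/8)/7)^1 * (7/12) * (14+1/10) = 141/64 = 2.20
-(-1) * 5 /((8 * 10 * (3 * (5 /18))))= 3 /40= 0.08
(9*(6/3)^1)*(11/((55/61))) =1098/5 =219.60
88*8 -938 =-234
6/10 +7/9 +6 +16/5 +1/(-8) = 3763/360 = 10.45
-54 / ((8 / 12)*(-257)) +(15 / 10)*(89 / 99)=28219 / 16962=1.66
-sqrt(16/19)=-4* sqrt(19)/19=-0.92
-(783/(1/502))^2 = -154500880356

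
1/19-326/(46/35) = -108372/437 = -247.99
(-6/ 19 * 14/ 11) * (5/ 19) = -420/ 3971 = -0.11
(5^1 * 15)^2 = 5625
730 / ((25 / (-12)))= -1752 / 5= -350.40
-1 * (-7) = 7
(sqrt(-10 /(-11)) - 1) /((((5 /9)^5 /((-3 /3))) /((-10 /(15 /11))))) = -433026 /3125 + 39366 *sqrt(110) /3125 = -6.45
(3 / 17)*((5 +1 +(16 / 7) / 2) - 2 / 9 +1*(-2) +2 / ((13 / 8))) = 1.09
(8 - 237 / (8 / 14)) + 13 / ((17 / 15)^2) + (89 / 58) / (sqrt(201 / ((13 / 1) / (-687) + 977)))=-458503 / 1156 + 89 * sqrt(10298006798) / 2669682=-393.25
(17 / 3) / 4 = 1.42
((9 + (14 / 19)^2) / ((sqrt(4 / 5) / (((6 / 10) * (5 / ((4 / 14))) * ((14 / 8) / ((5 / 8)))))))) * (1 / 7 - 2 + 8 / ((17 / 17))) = 1926.88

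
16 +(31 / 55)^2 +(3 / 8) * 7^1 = 458413 / 24200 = 18.94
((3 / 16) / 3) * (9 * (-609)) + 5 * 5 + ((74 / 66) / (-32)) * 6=-317.77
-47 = -47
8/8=1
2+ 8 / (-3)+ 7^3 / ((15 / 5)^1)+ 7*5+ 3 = 455 / 3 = 151.67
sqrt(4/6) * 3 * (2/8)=sqrt(6)/4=0.61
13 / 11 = 1.18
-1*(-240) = 240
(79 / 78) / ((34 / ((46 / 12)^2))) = 41791 / 95472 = 0.44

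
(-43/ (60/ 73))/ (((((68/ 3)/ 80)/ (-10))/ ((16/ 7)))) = 502240/ 119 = 4220.50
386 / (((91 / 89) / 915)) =31433910 / 91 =345427.58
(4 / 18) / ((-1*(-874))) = 1 / 3933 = 0.00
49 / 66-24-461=-31961 / 66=-484.26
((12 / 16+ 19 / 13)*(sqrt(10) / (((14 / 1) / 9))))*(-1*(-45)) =46575*sqrt(10) / 728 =202.31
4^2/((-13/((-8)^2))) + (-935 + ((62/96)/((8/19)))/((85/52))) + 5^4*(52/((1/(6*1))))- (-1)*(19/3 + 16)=6860176007/35360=194009.50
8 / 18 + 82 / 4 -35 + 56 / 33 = -2447 / 198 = -12.36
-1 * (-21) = 21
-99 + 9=-90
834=834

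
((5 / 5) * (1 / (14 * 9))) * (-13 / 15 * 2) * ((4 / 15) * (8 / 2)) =-0.01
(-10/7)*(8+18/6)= -110/7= -15.71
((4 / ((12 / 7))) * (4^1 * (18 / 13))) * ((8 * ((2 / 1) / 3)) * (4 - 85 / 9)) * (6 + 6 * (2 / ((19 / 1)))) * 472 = -290117632 / 247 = -1174565.31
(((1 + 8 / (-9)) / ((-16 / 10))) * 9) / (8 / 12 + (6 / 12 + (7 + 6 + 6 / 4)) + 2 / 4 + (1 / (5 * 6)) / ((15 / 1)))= -1125 / 29104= -0.04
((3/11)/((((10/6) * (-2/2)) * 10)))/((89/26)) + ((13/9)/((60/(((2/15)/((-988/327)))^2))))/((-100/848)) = -8029062947/1550625862500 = -0.01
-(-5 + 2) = 3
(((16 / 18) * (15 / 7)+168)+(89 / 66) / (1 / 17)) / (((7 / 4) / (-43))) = -7661482 / 1617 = -4738.08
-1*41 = -41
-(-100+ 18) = 82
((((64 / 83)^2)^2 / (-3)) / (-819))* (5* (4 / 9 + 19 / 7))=16693329920 / 7346120965911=0.00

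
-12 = -12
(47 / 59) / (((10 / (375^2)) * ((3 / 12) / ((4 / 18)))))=587500 / 59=9957.63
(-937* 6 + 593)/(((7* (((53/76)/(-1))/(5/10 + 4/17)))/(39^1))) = 186324450/6307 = 29542.48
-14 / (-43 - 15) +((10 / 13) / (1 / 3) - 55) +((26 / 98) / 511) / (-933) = -461948071439 / 8807242899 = -52.45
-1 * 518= -518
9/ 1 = 9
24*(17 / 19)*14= 5712 / 19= 300.63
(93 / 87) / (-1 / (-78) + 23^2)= 2418 / 1196627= 0.00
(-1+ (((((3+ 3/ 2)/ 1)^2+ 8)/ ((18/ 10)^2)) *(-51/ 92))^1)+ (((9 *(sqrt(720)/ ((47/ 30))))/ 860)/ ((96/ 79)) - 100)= -1051561/ 9936+ 2133 *sqrt(5)/ 32336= -105.69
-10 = -10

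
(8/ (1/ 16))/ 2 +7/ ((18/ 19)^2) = 23263/ 324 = 71.80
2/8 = 1/4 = 0.25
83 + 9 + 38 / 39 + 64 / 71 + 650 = 743.88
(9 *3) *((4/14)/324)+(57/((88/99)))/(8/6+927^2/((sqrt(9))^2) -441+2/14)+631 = 211586502685/335306328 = 631.02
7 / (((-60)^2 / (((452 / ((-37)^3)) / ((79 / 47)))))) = -37177 / 3601428300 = -0.00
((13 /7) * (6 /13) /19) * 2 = 12 /133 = 0.09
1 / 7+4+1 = 36 / 7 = 5.14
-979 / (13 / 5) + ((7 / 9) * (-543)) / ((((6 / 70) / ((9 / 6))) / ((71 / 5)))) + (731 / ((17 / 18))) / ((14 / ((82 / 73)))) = -4195623275 / 39858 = -105264.27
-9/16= -0.56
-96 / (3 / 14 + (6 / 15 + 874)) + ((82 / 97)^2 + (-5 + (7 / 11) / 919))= -25589944615418 / 5823261215563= -4.39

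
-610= -610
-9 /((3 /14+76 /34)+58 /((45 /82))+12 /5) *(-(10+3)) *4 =5012280 /1183867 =4.23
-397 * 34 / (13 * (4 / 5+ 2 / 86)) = -2902070 / 2301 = -1261.22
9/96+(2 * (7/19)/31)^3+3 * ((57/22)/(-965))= 5948962358041/69409011789920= 0.09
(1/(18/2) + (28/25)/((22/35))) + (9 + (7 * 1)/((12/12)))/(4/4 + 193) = 94849/48015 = 1.98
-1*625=-625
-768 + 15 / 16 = -12273 / 16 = -767.06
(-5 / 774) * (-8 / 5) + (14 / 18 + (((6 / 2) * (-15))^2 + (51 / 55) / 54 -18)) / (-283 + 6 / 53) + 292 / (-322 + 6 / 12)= -3281291882929 / 410396042430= -8.00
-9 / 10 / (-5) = 9 / 50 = 0.18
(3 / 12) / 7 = 1 / 28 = 0.04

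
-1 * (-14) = 14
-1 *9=-9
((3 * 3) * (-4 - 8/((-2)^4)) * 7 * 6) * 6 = -10206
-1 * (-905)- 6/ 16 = 7237/ 8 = 904.62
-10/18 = -5/9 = -0.56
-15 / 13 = -1.15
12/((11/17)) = 204/11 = 18.55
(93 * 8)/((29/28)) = 718.34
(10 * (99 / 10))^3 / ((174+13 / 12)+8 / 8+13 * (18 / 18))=11643588 / 2269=5131.59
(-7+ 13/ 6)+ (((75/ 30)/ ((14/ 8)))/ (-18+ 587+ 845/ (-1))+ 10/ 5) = -457/ 161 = -2.84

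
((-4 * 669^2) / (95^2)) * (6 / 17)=-10741464 / 153425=-70.01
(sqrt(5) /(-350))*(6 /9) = -sqrt(5) /525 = -0.00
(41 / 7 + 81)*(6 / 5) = 3648 / 35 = 104.23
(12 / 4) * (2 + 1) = 9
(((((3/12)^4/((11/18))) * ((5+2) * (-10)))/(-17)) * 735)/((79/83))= 19216575/945472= 20.32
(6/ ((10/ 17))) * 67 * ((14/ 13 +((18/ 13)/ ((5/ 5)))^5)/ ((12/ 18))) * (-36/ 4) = -105609892149/ 1856465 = -56887.63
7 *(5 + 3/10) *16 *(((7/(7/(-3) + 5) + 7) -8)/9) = 4823/45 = 107.18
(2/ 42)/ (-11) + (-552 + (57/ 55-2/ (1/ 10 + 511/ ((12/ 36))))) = -550.97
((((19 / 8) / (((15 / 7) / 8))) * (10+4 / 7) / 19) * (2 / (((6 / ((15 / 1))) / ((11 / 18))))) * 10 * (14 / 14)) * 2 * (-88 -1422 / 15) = -1487992 / 27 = -55110.81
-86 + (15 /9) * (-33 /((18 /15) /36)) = -1736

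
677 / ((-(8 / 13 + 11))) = -8801 / 151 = -58.28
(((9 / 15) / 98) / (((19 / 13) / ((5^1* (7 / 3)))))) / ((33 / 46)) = 299 / 4389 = 0.07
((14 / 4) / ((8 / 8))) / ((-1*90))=-7 / 180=-0.04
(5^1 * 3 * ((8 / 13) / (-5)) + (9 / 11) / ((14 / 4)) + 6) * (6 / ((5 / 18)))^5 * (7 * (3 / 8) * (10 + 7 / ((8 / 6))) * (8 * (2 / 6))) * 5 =984126559279104 / 89375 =11011206257.67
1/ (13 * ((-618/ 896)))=-448/ 4017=-0.11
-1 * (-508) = 508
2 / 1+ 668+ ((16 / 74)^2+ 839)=2065885 / 1369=1509.05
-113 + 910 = 797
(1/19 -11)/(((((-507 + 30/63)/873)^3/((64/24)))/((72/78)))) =3154790877202944/22867099352207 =137.96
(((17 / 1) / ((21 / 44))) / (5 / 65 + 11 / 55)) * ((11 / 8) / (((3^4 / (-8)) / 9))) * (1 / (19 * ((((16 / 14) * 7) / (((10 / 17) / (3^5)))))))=-39325 / 15707034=-0.00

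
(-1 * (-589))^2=346921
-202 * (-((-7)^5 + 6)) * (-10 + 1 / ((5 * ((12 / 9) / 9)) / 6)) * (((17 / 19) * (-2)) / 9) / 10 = -28847317 / 225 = -128210.30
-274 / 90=-137 / 45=-3.04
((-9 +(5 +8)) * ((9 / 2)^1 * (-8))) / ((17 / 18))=-2592 / 17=-152.47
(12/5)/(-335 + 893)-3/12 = -457/1860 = -0.25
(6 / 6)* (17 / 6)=17 / 6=2.83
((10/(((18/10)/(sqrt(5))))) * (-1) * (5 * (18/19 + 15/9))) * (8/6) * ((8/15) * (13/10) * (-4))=1239680 * sqrt(5)/4617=600.39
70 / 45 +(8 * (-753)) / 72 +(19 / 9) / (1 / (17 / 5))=-1124 / 15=-74.93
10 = 10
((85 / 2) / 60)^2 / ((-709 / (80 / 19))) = -1445 / 484956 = -0.00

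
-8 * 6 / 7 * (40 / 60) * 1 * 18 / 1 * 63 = -5184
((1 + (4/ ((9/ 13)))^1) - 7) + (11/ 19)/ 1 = 0.36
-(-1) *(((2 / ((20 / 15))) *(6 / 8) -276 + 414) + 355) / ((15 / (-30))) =-988.25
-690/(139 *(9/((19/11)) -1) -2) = -1.18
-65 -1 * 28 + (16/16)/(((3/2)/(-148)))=-575/3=-191.67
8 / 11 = 0.73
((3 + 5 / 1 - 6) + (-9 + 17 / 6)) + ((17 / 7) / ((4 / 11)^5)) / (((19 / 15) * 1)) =121501615 / 408576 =297.38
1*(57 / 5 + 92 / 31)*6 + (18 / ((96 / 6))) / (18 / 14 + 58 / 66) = 86.73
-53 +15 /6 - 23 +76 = 5 /2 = 2.50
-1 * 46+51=5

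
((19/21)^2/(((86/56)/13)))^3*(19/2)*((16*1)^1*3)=1005484139818496/6626828943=151729.30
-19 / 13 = -1.46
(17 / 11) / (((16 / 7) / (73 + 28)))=12019 / 176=68.29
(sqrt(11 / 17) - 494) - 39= -533 +sqrt(187) / 17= -532.20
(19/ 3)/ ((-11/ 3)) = -19/ 11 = -1.73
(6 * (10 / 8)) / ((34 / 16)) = 60 / 17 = 3.53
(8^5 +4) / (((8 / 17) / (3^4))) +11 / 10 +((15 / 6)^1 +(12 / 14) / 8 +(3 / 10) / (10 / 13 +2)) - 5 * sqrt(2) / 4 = 5640882.55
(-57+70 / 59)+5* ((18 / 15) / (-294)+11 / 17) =-2585067 / 49147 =-52.60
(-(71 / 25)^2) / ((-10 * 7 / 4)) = 10082 / 21875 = 0.46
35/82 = 0.43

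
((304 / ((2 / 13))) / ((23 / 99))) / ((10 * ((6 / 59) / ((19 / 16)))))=9137271 / 920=9931.82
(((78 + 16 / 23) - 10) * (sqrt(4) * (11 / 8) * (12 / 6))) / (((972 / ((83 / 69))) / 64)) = 29.93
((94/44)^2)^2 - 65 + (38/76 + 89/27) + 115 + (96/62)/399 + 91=4319253826529/26077612176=165.63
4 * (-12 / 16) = -3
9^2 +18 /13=1071 /13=82.38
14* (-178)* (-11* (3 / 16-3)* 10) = -1541925 / 2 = -770962.50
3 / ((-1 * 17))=-3 / 17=-0.18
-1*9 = -9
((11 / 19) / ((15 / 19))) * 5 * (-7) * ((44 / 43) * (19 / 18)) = -32186 / 1161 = -27.72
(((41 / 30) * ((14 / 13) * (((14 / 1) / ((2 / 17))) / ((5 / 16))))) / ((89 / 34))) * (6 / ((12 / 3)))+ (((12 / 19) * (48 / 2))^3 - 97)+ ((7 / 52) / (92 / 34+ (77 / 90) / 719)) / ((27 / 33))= 4380245549456859047 / 1181637700112350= 3706.93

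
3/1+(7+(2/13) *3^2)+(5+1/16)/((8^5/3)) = 77597783/6815744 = 11.39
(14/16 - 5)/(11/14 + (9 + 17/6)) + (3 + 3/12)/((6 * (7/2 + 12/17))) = -13859/69960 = -0.20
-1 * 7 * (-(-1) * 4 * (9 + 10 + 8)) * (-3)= 2268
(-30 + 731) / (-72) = -701 / 72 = -9.74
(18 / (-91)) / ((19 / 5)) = -90 / 1729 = -0.05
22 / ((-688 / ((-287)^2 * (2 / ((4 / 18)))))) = -8154531 / 344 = -23705.03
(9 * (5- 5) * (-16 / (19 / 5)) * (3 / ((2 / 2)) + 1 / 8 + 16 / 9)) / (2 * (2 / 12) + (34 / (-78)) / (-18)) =0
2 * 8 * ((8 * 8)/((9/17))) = 17408/9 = 1934.22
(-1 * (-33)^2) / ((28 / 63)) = -9801 / 4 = -2450.25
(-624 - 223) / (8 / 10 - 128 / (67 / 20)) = 283745 / 12532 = 22.64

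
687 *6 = 4122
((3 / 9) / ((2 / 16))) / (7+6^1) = 8 / 39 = 0.21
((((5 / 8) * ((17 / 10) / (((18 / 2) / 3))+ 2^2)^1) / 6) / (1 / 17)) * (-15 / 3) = -11645 / 288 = -40.43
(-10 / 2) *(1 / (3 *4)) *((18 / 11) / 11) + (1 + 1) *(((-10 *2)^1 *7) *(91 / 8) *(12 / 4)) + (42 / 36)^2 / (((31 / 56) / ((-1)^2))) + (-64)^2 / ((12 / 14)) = -322326647 / 67518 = -4773.94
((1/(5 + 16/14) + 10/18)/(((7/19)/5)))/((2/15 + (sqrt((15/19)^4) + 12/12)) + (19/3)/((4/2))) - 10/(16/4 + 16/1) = 142533143/96294114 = 1.48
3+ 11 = 14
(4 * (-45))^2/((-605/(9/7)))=-58320/847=-68.85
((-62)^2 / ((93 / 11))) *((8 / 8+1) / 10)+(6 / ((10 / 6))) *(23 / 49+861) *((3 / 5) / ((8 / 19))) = 16575247 / 3675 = 4510.27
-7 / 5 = -1.40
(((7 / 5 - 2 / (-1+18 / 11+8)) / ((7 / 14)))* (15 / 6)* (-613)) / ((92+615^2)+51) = -68043 / 7188992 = -0.01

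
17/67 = 0.25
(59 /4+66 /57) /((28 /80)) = 6045 /133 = 45.45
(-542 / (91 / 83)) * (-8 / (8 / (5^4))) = 28116250 / 91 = 308969.78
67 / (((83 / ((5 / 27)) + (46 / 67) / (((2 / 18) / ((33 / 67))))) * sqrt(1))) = 1503815 / 10128159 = 0.15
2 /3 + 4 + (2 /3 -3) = 7 /3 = 2.33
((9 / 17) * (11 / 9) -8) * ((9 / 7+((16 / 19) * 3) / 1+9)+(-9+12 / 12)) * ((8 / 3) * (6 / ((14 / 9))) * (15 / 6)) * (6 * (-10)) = 864000000 / 15827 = 54590.26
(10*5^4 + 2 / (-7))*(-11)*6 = -2887368 / 7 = -412481.14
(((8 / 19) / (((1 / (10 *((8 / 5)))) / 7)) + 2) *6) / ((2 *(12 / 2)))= 467 / 19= 24.58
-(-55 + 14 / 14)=54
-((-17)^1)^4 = -83521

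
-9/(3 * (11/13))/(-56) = 39/616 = 0.06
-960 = -960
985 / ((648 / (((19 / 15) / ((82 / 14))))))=0.33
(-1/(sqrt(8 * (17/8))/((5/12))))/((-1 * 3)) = 5 * sqrt(17)/612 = 0.03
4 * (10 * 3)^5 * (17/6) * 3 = 826200000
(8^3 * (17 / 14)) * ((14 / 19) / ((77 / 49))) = 60928 / 209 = 291.52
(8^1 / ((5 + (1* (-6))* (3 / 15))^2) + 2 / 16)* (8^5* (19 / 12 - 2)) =-10040320 / 1083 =-9270.84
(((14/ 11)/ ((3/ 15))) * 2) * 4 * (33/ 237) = 560/ 79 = 7.09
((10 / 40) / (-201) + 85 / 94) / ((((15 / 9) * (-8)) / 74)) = -1262551 / 251920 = -5.01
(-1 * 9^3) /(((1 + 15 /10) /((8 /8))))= -1458 /5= -291.60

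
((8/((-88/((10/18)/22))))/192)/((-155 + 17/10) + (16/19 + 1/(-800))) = 2375/30283508772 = 0.00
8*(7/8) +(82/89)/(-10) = 3074/445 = 6.91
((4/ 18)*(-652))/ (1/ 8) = -10432/ 9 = -1159.11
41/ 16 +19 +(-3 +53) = 1145/ 16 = 71.56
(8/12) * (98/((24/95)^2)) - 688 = 335.67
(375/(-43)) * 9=-3375/43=-78.49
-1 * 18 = -18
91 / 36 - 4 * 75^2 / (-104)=218.87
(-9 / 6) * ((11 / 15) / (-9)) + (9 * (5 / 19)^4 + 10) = 119228681 / 11728890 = 10.17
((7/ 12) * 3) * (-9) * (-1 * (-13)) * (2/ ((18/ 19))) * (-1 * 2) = 1729/ 2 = 864.50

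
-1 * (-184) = 184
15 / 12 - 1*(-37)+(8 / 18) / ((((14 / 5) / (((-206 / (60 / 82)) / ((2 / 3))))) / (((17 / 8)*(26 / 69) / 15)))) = 4521541 / 130410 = 34.67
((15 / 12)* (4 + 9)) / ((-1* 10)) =-13 / 8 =-1.62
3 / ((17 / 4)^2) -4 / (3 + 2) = -916 / 1445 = -0.63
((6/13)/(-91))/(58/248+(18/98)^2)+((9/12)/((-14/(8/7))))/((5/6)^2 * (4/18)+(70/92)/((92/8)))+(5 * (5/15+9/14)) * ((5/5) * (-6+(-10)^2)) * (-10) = -171602103798687064/37399182225405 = -4588.39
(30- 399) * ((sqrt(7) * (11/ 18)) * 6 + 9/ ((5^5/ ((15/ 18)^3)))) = -1353 * sqrt(7)- 123/ 200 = -3580.32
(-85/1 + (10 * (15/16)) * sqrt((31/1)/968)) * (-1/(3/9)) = 255-225 * sqrt(62)/352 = 249.97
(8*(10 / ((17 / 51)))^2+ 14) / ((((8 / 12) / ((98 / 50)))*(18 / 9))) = 10604.58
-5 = -5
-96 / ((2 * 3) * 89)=-0.18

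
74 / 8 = 37 / 4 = 9.25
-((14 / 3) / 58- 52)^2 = -20403289 / 7569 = -2695.64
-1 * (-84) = 84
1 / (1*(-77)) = -1 / 77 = -0.01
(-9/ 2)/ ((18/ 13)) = -13/ 4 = -3.25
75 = 75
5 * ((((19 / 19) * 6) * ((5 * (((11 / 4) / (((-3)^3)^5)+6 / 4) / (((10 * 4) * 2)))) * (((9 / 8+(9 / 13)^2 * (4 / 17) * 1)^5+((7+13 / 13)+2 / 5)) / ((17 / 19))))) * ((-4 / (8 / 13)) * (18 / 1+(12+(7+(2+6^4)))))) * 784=-4310649578173472161303106710693021895 / 17829890743679656074348724224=-241765338.90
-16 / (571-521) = -8 / 25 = -0.32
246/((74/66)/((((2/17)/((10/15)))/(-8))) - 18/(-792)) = -8856/1829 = -4.84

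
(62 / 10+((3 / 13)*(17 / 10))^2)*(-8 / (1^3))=-50.83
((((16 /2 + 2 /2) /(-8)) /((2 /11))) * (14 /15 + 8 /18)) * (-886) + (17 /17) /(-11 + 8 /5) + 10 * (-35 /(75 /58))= 7282.38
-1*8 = -8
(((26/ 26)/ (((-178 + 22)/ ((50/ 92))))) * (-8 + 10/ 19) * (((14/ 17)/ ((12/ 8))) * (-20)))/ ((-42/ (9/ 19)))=17750/ 5504889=0.00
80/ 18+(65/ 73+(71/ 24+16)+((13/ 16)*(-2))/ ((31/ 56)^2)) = 95920709/ 5051016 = 18.99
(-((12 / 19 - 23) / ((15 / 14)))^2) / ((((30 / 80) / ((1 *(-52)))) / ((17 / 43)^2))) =170249206400 / 18022203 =9446.64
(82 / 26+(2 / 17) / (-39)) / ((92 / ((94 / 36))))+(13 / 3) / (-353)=29900911 / 387568584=0.08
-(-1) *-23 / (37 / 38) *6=-5244 / 37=-141.73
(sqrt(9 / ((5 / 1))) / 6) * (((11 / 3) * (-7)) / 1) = -77 * sqrt(5) / 30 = -5.74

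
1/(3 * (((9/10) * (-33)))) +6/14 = 2603/6237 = 0.42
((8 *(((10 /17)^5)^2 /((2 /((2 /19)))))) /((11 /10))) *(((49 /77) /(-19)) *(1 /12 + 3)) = -51800000000000 /264181888696538307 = -0.00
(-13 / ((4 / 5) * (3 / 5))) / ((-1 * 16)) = 325 / 192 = 1.69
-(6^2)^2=-1296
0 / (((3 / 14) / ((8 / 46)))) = 0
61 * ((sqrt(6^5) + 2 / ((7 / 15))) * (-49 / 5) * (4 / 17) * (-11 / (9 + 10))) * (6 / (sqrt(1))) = 676368 / 323 + 28407456 * sqrt(6) / 1615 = 45179.95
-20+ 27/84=-19.68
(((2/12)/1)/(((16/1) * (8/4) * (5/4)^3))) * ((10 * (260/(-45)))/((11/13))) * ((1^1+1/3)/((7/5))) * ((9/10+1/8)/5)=-27716/779625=-0.04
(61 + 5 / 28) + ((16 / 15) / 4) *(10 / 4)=5195 / 84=61.85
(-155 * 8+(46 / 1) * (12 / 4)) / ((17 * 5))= -1102 / 85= -12.96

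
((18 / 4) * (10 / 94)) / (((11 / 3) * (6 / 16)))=180 / 517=0.35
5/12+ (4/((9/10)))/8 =0.97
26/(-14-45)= -26/59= -0.44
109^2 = 11881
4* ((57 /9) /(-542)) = -38 /813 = -0.05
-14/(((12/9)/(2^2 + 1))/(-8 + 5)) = 315/2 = 157.50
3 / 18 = 1 / 6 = 0.17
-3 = -3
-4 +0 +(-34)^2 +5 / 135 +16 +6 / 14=1168.47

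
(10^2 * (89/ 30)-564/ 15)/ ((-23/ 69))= -3886/ 5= -777.20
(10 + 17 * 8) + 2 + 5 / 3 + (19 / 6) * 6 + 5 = 521 / 3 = 173.67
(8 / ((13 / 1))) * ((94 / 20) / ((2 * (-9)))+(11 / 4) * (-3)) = -3064 / 585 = -5.24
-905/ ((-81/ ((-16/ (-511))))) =14480/ 41391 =0.35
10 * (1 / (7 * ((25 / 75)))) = 30 / 7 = 4.29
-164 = -164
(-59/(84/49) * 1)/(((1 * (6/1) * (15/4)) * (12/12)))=-413/270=-1.53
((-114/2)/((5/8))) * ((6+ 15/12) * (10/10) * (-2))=6612/5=1322.40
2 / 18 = 1 / 9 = 0.11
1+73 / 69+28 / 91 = 2122 / 897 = 2.37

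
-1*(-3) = 3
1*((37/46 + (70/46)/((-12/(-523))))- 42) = 25.13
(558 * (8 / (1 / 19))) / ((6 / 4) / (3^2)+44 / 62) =15775776 / 163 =96783.90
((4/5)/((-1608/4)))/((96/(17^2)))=-289/48240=-0.01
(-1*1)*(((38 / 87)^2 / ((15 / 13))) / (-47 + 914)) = -18772 / 98434845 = -0.00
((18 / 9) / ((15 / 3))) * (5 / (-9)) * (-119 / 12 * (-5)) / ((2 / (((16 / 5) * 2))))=-952 / 27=-35.26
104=104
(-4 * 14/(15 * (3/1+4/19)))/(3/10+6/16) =-8512/4941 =-1.72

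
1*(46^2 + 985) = 3101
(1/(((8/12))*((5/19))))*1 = 57/10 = 5.70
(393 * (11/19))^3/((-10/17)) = -1373423986539/68590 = -20023676.72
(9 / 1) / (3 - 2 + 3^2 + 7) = 9 / 17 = 0.53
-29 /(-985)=29 /985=0.03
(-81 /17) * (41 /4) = -3321 /68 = -48.84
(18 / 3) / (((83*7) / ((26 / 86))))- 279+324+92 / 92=1149296 / 24983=46.00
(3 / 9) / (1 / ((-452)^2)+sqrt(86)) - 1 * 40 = -430758084177304 / 10768952099325+41740124416 * sqrt(86) / 10768952099325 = -39.96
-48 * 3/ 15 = -48/ 5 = -9.60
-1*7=-7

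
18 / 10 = 9 / 5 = 1.80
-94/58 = -47/29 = -1.62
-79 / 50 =-1.58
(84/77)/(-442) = -6/2431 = -0.00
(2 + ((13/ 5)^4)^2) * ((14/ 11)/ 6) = 173199509/ 390625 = 443.39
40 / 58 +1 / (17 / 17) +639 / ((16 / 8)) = 18629 / 58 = 321.19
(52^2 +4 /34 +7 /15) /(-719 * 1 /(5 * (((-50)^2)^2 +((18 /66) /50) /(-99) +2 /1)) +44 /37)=2894671032206416147 /1272744532207830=2274.35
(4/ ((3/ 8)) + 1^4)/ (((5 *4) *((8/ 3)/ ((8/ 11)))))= 7/ 44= 0.16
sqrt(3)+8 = 9.73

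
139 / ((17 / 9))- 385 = -5294 / 17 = -311.41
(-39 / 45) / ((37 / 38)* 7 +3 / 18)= -247 / 1990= -0.12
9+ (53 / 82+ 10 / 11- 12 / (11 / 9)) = 665 / 902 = 0.74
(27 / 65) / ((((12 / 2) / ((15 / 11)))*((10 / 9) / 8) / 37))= 17982 / 715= 25.15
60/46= 30/23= 1.30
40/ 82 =20/ 41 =0.49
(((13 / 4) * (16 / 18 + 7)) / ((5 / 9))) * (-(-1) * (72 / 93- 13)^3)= -50248063697 / 595820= -84334.30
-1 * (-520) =520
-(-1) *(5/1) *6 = 30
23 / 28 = 0.82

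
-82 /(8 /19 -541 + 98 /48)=37392 /245573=0.15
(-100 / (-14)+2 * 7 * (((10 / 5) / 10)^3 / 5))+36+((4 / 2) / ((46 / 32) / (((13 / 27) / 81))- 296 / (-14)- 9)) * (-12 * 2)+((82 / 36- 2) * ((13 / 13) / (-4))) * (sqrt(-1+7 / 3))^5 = 69527775376 / 1617818125- 20 * sqrt(3) / 243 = 42.83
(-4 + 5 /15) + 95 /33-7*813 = -187829 /33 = -5691.79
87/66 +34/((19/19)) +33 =1503/22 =68.32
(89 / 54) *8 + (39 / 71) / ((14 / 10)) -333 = -4286330 / 13419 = -319.42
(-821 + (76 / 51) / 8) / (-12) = 83723 / 1224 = 68.40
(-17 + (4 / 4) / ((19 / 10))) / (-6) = 313 / 114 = 2.75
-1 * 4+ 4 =0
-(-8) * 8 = 64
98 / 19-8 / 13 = 1122 / 247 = 4.54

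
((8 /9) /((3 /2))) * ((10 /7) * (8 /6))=640 /567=1.13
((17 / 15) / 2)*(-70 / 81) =-0.49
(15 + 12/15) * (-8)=-632/5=-126.40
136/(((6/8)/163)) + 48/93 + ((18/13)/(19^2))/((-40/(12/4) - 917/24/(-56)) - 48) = 150226250445392/5082448605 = 29557.85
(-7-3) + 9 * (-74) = -676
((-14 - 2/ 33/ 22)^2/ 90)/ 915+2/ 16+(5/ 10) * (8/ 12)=19997172331/ 43404708600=0.46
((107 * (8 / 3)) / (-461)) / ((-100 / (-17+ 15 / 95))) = -13696 / 131385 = -0.10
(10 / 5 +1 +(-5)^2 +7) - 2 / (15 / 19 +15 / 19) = 506 / 15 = 33.73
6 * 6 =36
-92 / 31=-2.97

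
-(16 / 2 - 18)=10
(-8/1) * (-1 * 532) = 4256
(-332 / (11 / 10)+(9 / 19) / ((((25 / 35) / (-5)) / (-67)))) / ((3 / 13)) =-216437 / 627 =-345.19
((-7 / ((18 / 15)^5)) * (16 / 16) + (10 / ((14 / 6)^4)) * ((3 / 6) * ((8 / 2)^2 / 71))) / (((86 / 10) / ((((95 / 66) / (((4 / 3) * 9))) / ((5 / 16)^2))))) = -69894628255 / 176343896421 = -0.40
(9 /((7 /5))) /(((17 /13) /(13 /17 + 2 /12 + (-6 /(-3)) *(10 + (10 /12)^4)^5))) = 73040552534832629399575 /58701654954344448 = 1244267.35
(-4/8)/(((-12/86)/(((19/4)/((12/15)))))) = 4085/192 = 21.28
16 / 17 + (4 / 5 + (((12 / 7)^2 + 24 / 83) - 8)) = -1047764 / 345695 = -3.03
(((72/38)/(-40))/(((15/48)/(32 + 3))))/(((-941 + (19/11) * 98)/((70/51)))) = 25872/2741947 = 0.01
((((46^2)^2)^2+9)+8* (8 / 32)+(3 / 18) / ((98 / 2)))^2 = 34739212379120250416821673071561 / 86436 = 401906756202511111305725300.00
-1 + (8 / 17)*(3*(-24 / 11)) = -763 / 187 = -4.08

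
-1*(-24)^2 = -576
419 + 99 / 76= 31943 / 76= 420.30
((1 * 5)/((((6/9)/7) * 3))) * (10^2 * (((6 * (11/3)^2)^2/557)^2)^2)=20585478978880328128000/631525393968561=32596439.00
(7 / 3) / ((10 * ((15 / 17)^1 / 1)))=119 / 450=0.26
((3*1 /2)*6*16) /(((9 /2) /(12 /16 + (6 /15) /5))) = 664 /25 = 26.56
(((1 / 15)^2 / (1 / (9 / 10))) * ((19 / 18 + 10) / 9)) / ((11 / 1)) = 199 / 445500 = 0.00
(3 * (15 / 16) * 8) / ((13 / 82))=141.92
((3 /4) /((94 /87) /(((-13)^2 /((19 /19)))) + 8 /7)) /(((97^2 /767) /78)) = 9236027619 /2225830676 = 4.15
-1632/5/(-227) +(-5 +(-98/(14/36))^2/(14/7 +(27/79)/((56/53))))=318827266963/11666665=27328.06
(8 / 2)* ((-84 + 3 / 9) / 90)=-502 / 135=-3.72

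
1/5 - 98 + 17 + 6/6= -399/5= -79.80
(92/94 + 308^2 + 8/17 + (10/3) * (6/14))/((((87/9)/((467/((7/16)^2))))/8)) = 1522395581743104/7947653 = 191552849.85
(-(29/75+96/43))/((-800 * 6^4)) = 8447/3343680000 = 0.00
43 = 43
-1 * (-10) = 10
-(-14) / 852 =0.02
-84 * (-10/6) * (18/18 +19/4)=805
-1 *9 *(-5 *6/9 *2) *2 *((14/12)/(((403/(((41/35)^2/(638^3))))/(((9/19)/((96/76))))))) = 5043/7325969771120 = 0.00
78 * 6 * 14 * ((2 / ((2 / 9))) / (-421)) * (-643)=37916424 / 421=90062.76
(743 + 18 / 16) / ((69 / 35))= 208355 / 552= 377.45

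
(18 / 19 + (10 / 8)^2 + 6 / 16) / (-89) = -0.03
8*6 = 48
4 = 4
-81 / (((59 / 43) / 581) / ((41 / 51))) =-27656181 / 1003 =-27573.46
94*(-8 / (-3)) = 752 / 3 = 250.67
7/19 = 0.37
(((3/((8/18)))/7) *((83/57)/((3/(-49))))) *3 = -5229/76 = -68.80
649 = 649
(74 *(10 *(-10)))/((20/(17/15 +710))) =-789358/3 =-263119.33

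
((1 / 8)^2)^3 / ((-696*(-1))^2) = 0.00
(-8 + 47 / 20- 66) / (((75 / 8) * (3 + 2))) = -2866 / 1875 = -1.53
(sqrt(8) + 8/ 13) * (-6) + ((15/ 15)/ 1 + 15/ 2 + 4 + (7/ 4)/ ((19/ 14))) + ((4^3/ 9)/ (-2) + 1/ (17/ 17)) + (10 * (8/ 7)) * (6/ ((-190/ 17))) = 21883/ 15561 - 12 * sqrt(2) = -15.56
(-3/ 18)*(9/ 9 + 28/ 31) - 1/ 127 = -7679/ 23622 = -0.33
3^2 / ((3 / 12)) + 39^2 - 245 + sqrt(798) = sqrt(798) + 1312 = 1340.25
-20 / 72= -0.28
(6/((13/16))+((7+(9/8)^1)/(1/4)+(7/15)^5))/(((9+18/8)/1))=1575817714/444234375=3.55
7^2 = 49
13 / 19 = 0.68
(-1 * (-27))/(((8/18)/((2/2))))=243/4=60.75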